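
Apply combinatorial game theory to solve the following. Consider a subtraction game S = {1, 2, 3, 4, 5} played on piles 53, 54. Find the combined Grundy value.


Subtraction set: {1, 2, 3, 4, 5}
For this subtraction set, G(n) = n mod 6 (period = max + 1 = 6).
Pile 1 (size 53): G(53) = 53 mod 6 = 5
Pile 2 (size 54): G(54) = 54 mod 6 = 0
Total Grundy value = XOR of all: 5 XOR 0 = 5

5


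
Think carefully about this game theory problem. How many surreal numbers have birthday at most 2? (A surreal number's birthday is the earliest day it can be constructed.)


Day 0: {|} = 0 is born. Count = 1.
Day n: the number of surreal numbers born by day n is 2^(n+1) - 1.
By day 0: 2^1 - 1 = 1
By day 1: 2^2 - 1 = 3
By day 2: 2^3 - 1 = 7
By day 2: 7 surreal numbers.

7


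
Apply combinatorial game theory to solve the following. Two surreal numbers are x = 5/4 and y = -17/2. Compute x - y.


x = 5/4, y = -17/2
Converting to common denominator: 4
x = 5/4, y = -34/4
x - y = 5/4 - -17/2 = 39/4

39/4


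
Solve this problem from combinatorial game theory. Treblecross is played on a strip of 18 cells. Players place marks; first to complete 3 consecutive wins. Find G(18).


Treblecross: place X on empty cells; 3-in-a-row wins.
Playing within two cells of an existing X lets the opponent win at once, so sensible play treats the cells i-2..i+2 around each X as dead. The player left with no safe cell loses, so this is a normal-play take-away game on strips of safe cells.
Placing X at cell i (0-indexed) of a strip of k safe cells leaves independent strips of sizes max(0, i-2) and max(0, k-i-3). Hence G(k) = mex{ G(max(0,i-2)) XOR G(max(0,k-i-3)) : 0 <= i < k }, with G(0) = 0.
G(1): splits (0,0):0^0=0 -> mex({0}) = 1
G(2): splits (0,0):0^0=0 -> mex({0}) = 1
G(3): splits (0,0):0^0=0 -> mex({0}) = 1
G(4): splits (0,1):0^1=1 (0,0):0^0=0 -> mex({0, 1}) = 2
G(5): splits (0,2):0^1=1 (0,1):0^1=1 (0,0):0^0=0 -> mex({0, 1}) = 2
G(6) = mex({1}) = 0
G(7) = mex({0, 1, 2}) = 3
G(8) = mex({0, 1, 2}) = 3
G(9) = mex({0, 2}) = 1
G(10) = mex({0, 2, 3}) = 1
G(11) = mex({0, 3}) = 1
G(12) = mex({1, 3}) = 0
G(13) = mex({0, 1, 2, 3}) = 4
G(14) = mex({0, 1, 2}) = 3
G(15) = mex({0, 1, 2}) = 3
G(16) = mex({0, 1, 2, 4}) = 3
G(17) = mex({0, 1, 3, 4}) = 2
G(18) = mex({0, 1, 3, 4}) = 2
Therefore G(18) = 2.

2


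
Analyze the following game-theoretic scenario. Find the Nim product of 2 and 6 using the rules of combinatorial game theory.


Nim multiplication is bilinear over XOR: (u XOR v) * w = (u*w) XOR (v*w).
So we split each operand into its bit components and XOR the pairwise Nim products.
2 = 2 (as XOR of powers of 2).
6 = 2 + 4 (as XOR of powers of 2).
Using the standard Nim-product table on single bits:
  2*2 = 3,   2*4 = 8,   2*8 = 12,
  4*4 = 6,   4*8 = 11,  8*8 = 13,
and  1*x = x (identity), k*l = l*k (commutative).
Pairwise Nim products:
  2 * 2 = 3
  2 * 4 = 8
XOR them: 3 XOR 8 = 11.
Result: 2 * 6 = 11 (in Nim).

11


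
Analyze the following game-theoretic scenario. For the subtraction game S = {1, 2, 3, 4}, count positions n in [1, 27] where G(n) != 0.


Subtraction set S = {1, 2, 3, 4}, so G(n) = n mod 5.
G(n) = 0 when n is a multiple of 5.
Multiples of 5 in [1, 27]: 5
N-positions (nonzero Grundy) = 27 - 5 = 22

22


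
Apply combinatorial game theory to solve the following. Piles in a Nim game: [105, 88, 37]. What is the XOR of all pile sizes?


We need the XOR (exclusive or) of all pile sizes.
After XOR-ing pile 1 (size 105): 0 XOR 105 = 105
After XOR-ing pile 2 (size 88): 105 XOR 88 = 49
After XOR-ing pile 3 (size 37): 49 XOR 37 = 20
The Nim-value of this position is 20.

20


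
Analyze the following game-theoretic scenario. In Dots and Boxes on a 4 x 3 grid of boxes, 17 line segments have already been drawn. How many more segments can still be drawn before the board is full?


Grid: 4 x 3 boxes, i.e. 5 rows and 4 columns of dots.
Horizontal edges: (rows + 1) * cols = 5 * 3 = 15
Vertical edges: rows * (cols + 1) = 4 * 4 = 16
Total edges: 15 + 16 = 31
Edges drawn: 17
Remaining: 31 - 17 = 14

14


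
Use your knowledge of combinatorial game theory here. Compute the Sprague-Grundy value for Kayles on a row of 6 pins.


Kayles: a move removes 1 or 2 adjacent pins from a contiguous row.
Removing pins from a row of k leaves two independent rows (a, b) with a + b = k - 1 (one pin) or a + b = k - 2 (two pins); an end removal gives a = 0.
By Sprague-Grundy, G(k) = mex{ G(a) XOR G(b) } over all these splits. G(0) = 0.
G(1): splits (0,0):0^0=0 -> mex({0}) = 1
G(2): splits (0,1):0^1=1 (0,0):0^0=0 -> mex({0, 1}) = 2
G(3): splits (0,2):0^2=2 (1,1):1^1=0 (0,1):0^1=1 -> mex({0, 1, 2}) = 3
G(4): splits (0,3):0^3=3 (1,2):1^2=3 (0,2):0^2=2 (1,1):1^1=0 -> mex({0, 2, 3}) = 1
G(5): splits (0,4):0^1=1 (1,3):1^3=2 (2,2):2^2=0 (0,3):0^3=3 (1,2):1^2=3 -> mex({0, 1, 2, 3}) = 4
G(6) = mex({0, 1, 2, 4}) = 3
Therefore G(6) = 3.

3


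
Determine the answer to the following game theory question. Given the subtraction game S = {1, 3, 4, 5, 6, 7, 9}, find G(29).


The subtraction set is S = {1, 3, 4, 5, 6, 7, 9}.
G(k) = mex{ G(k - s) : s in S, s <= k }. We compute iteratively: G(0) = 0.
G(1) = mex({0}) = 1
G(2) = mex({1}) = 0
G(3) = mex({0}) = 1
G(4) = mex({0, 1}) = 2
G(5) = mex({0, 1, 2}) = 3
G(6) = mex({0, 1, 3}) = 2
G(7) = mex({0, 1, 2}) = 3
G(8) = mex({0, 1, 2, 3}) = 4
G(9) = mex({0, 1, 2, 3, 4}) = 5
G(10) = mex({1, 2, 3, 5}) = 0
G(11) = mex({0, 2, 3, 4}) = 1
G(12) = mex({1, 2, 3, 4, 5}) = 0
G(13) = mex({0, 2, 3, 4, 5}) = 1
G(14) = mex({0, 1, 3, 4, 5}) = 2
G(15) = mex({0, 1, 2, 4, 5}) = 3
G(16) = mex({0, 1, 3, 5}) = 2
G(17) = mex({0, 1, 2, 4}) = 3
G(18) = mex({0, 1, 2, 3, 5}) = 4
Observe that G(10)..G(18) = 0, 1, 0, 1, 2, 3, 2, 3, 4 repeats G(0)..G(8) = 0, 1, 0, 1, 2, 3, 2, 3, 4.
For k >= max(S) = 9, G(k) is determined by the previous 9 values G(k-9)..G(k-1); a window of 9 consecutive values has recurred shifted by 10, so by induction G(k + 10) = G(k) for all k >= 0: the sequence is periodic from the start with period 10.
One period: G(0..9) = 0, 1, 0, 1, 2, 3, 2, 3, 4, 5.
29 mod 10 = 9, so G(29) = G(9) = 5.

5


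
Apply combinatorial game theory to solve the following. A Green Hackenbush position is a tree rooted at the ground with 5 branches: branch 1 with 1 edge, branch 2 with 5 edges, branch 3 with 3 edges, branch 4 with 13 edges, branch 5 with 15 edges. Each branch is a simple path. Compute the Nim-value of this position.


The tree has 5 branches from the ground vertex.
In Green Hackenbush, the Nim-value of a simple path of length k is k.
Branch 1: length 1, Nim-value = 1
Branch 2: length 5, Nim-value = 5
Branch 3: length 3, Nim-value = 3
Branch 4: length 13, Nim-value = 13
Branch 5: length 15, Nim-value = 15
Total Nim-value = XOR of all branch values:
0 XOR 1 = 1
1 XOR 5 = 4
4 XOR 3 = 7
7 XOR 13 = 10
10 XOR 15 = 5
Nim-value of the tree = 5

5


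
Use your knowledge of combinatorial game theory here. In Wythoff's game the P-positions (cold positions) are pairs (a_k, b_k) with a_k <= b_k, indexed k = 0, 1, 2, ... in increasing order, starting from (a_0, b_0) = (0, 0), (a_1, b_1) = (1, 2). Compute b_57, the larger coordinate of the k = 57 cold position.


By Wythoff's theorem, a_k = floor(k * phi) and b_k = floor(k * phi^2) = a_k + k, where phi = (1 + sqrt(5))/2 is the golden ratio.
phi = (1 + sqrt(5))/2 = 1.618034
phi^2 = phi + 1 = 2.618034
k = 57
k * phi^2 = 57 * 2.618034 = 149.227937
b_57 = floor(k * phi^2) = 149 (check: a_57 + k = 92 + 57 = 149)

149


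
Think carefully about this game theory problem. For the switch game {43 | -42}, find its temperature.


The game is {43 | -42}, a switch {a | b} with numbers a > b.
Cooling {a | b} by t gives {a - t | b + t}, which stops being hot when a - t = b + t, i.e. at t = (a - b)/2. So the temperature of a switch is (a - b)/2.
Temperature = (Left option - Right option) / 2
= (43 - (-42)) / 2
= 85 / 2
= 85/2

85/2


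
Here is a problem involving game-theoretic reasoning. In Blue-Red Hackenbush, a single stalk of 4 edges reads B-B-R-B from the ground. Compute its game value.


Edges (from ground): B-B-R-B
By Berlekamp's sign-expansion rule, a Blue-Red Hackenbush stalk has the value of the surreal number whose sign sequence is the edge sequence with B -> + and R -> -.
Sign sequence: ++-+
Trace the sign expansion in the surreal number tree, starting from 0:
Edge 1: B (sign +) -> bounds (0, +inf), value = 1
Edge 2: B (sign +) -> bounds (1, +inf), value = 2
Edge 3: R (sign -) -> bounds (1, 2), value = 3/2
Edge 4: B (sign +) -> bounds (3/2, 2), value = 7/4
Game value = 7/4

7/4


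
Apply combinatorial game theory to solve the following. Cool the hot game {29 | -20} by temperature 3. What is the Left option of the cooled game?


Original game: {29 | -20} (a switch {a | b} with a > b).
Cooling by t (for t below the temperature (a - b)/2 = 49/2) taxes each move by t: {a | b} cooled by t is {a - t | b + t}.
Cooling amount: t = 3
Cooled Left option: 29 - 3 = 26
Cooled Right option: -20 + 3 = -17
Cooled game: {26 | -17}
Left option = 26

26


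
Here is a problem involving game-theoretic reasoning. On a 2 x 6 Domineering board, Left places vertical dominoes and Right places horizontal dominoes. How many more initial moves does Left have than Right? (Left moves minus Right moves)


Board is 2 x 6 (rows x cols).
Left (vertical) placements: (rows-1) * cols = 1 * 6 = 6
Right (horizontal) placements: rows * (cols-1) = 2 * 5 = 10
Advantage = Left - Right = 6 - 10 = -4

-4


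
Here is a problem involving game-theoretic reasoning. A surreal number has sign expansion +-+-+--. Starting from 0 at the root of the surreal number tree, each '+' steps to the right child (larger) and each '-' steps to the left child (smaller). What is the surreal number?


Sign expansion: +-+-+--
Rule: track bounds (lo, hi), initially (-inf, +inf). On '+', the current value becomes lo and we move to the simplest number in (value, hi): value + 1 if hi = +inf, otherwise the midpoint (value + hi)/2. On '-', the current value becomes hi and we move to value - 1 if lo = -inf, otherwise the midpoint (lo + value)/2.
Start at 0.
Step 1: sign = +, move right. Bounds: (0, +inf). Value = 1
Step 2: sign = -, move left. Bounds: (0, 1). Value = 1/2
Step 3: sign = +, move right. Bounds: (1/2, 1). Value = 3/4
Step 4: sign = -, move left. Bounds: (1/2, 3/4). Value = 5/8
Step 5: sign = +, move right. Bounds: (5/8, 3/4). Value = 11/16
Step 6: sign = -, move left. Bounds: (5/8, 11/16). Value = 21/32
Step 7: sign = -, move left. Bounds: (5/8, 21/32). Value = 41/64
The surreal number with sign expansion +-+-+-- is 41/64.

41/64


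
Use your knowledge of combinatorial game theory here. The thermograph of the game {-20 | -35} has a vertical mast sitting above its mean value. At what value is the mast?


Game = {-20 | -35}, a switch {a | b} with numbers a > b.
Its thermograph has left wall a - t and right wall b + t, which meet at t = (a - b)/2, where both equal (a + b)/2. So the mast (mean value) is at (a + b)/2.
Mean = (-20 + (-35))/2 = -55/2 = -55/2

-55/2


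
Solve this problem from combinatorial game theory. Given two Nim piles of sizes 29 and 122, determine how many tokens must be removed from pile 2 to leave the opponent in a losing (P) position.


Piles: 29 and 122
Current XOR: 29 XOR 122 = 103 (non-zero, so this is an N-position).
To make the XOR zero, we need to find a move that balances the piles.
For pile 2 (size 122): target = 122 XOR 103 = 29
We reduce pile 2 from 122 to 29.
Tokens removed: 122 - 29 = 93
Verification: 29 XOR 29 = 0

93


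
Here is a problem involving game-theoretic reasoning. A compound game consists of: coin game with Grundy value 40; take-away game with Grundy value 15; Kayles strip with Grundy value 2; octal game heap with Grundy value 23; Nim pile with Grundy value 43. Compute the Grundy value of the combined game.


By the Sprague-Grundy theorem, the Grundy value of a sum of games is the XOR of individual Grundy values.
coin game: Grundy value = 40. Running XOR: 0 XOR 40 = 40
take-away game: Grundy value = 15. Running XOR: 40 XOR 15 = 39
Kayles strip: Grundy value = 2. Running XOR: 39 XOR 2 = 37
octal game heap: Grundy value = 23. Running XOR: 37 XOR 23 = 50
Nim pile: Grundy value = 43. Running XOR: 50 XOR 43 = 25
The combined Grundy value is 25.

25


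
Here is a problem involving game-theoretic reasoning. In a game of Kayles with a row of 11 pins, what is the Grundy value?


Kayles: a move removes 1 or 2 adjacent pins from a contiguous row.
Removing pins from a row of k leaves two independent rows (a, b) with a + b = k - 1 (one pin) or a + b = k - 2 (two pins); an end removal gives a = 0.
By Sprague-Grundy, G(k) = mex{ G(a) XOR G(b) } over all these splits. G(0) = 0.
G(1): splits (0,0):0^0=0 -> mex({0}) = 1
G(2): splits (0,1):0^1=1 (0,0):0^0=0 -> mex({0, 1}) = 2
G(3): splits (0,2):0^2=2 (1,1):1^1=0 (0,1):0^1=1 -> mex({0, 1, 2}) = 3
G(4): splits (0,3):0^3=3 (1,2):1^2=3 (0,2):0^2=2 (1,1):1^1=0 -> mex({0, 2, 3}) = 1
G(5): splits (0,4):0^1=1 (1,3):1^3=2 (2,2):2^2=0 (0,3):0^3=3 (1,2):1^2=3 -> mex({0, 1, 2, 3}) = 4
G(6) = mex({0, 1, 2, 4}) = 3
G(7) = mex({0, 1, 3, 4, 5}) = 2
G(8) = mex({0, 2, 3, 5, 6}) = 1
G(9) = mex({0, 1, 2, 3, 6, 7}) = 4
G(10) = mex({0, 1, 3, 4, 5, 7}) = 2
G(11) = mex({0, 1, 2, 3, 4, 5}) = 6
Therefore G(11) = 6.

6


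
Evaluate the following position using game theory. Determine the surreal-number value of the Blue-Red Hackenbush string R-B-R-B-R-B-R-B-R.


Edges (from ground): R-B-R-B-R-B-R-B-R
By Berlekamp's sign-expansion rule, a Blue-Red Hackenbush stalk has the value of the surreal number whose sign sequence is the edge sequence with B -> + and R -> -.
Sign sequence: -+-+-+-+-
Trace the sign expansion in the surreal number tree, starting from 0:
Edge 1: R (sign -) -> bounds (-inf, 0), value = -1
Edge 2: B (sign +) -> bounds (-1, 0), value = -1/2
Edge 3: R (sign -) -> bounds (-1, -1/2), value = -3/4
Edge 4: B (sign +) -> bounds (-3/4, -1/2), value = -5/8
Edge 5: R (sign -) -> bounds (-3/4, -5/8), value = -11/16
Edge 6: B (sign +) -> bounds (-11/16, -5/8), value = -21/32
Edge 7: R (sign -) -> bounds (-11/16, -21/32), value = -43/64
Edge 8: B (sign +) -> bounds (-43/64, -21/32), value = -85/128
Edge 9: R (sign -) -> bounds (-43/64, -85/128), value = -171/256
Game value = -171/256

-171/256


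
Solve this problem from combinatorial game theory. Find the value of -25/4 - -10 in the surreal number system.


x = -25/4, y = -10
Converting to common denominator: 4
x = -25/4, y = -40/4
x - y = -25/4 - -10 = 15/4

15/4


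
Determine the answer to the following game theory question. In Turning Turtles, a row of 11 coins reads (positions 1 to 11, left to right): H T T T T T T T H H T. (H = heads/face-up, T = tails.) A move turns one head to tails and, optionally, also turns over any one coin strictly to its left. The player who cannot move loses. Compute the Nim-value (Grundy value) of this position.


Coins: H T T T T T T T H H T
Key fact: a single head at position k behaves exactly like a Nim heap of size k (turning it to T and optionally flipping a coin at j < k corresponds to moving the heap from k to j, or to 0), and heads combine as a disjunctive sum (two heads at the same place would cancel, matching j XOR j = 0). So the Nim-value is the XOR of the 1-indexed positions of the heads.
Face-up positions (1-indexed): [1, 9, 10]
XOR 0 with 1: 0 XOR 1 = 1
XOR 1 with 9: 1 XOR 9 = 8
XOR 8 with 10: 8 XOR 10 = 2
Nim-value = 2

2


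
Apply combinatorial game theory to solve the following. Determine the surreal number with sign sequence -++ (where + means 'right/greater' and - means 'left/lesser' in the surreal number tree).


Sign expansion: -++
Rule: track bounds (lo, hi), initially (-inf, +inf). On '+', the current value becomes lo and we move to the simplest number in (value, hi): value + 1 if hi = +inf, otherwise the midpoint (value + hi)/2. On '-', the current value becomes hi and we move to value - 1 if lo = -inf, otherwise the midpoint (lo + value)/2.
Start at 0.
Step 1: sign = -, move left. Bounds: (-inf, 0). Value = -1
Step 2: sign = +, move right. Bounds: (-1, 0). Value = -1/2
Step 3: sign = +, move right. Bounds: (-1/2, 0). Value = -1/4
The surreal number with sign expansion -++ is -1/4.

-1/4


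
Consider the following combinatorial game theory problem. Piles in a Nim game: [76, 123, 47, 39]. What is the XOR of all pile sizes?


We need the XOR (exclusive or) of all pile sizes.
After XOR-ing pile 1 (size 76): 0 XOR 76 = 76
After XOR-ing pile 2 (size 123): 76 XOR 123 = 55
After XOR-ing pile 3 (size 47): 55 XOR 47 = 24
After XOR-ing pile 4 (size 39): 24 XOR 39 = 63
The Nim-value of this position is 63.

63


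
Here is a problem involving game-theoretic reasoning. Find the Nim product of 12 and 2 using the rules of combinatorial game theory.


Nim multiplication is bilinear over XOR: (u XOR v) * w = (u*w) XOR (v*w).
So we split each operand into its bit components and XOR the pairwise Nim products.
12 = 4 + 8 (as XOR of powers of 2).
2 = 2 (as XOR of powers of 2).
Using the standard Nim-product table on single bits:
  2*2 = 3,   2*4 = 8,   2*8 = 12,
  4*4 = 6,   4*8 = 11,  8*8 = 13,
and  1*x = x (identity), k*l = l*k (commutative).
Pairwise Nim products:
  4 * 2 = 8
  8 * 2 = 12
XOR them: 8 XOR 12 = 4.
Result: 12 * 2 = 4 (in Nim).

4


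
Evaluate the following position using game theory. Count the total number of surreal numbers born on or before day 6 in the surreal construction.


Day 0: {|} = 0 is born. Count = 1.
Day n: the number of surreal numbers born by day n is 2^(n+1) - 1.
By day 0: 2^1 - 1 = 1
By day 1: 2^2 - 1 = 3
By day 2: 2^3 - 1 = 7
By day 3: 2^4 - 1 = 15
By day 4: 2^5 - 1 = 31
By day 5: 2^6 - 1 = 63
By day 6: 2^7 - 1 = 127
By day 6: 127 surreal numbers.

127


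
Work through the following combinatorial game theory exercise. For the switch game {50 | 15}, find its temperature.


The game is {50 | 15}, a switch {a | b} with numbers a > b.
Cooling {a | b} by t gives {a - t | b + t}, which stops being hot when a - t = b + t, i.e. at t = (a - b)/2. So the temperature of a switch is (a - b)/2.
Temperature = (Left option - Right option) / 2
= (50 - (15)) / 2
= 35 / 2
= 35/2

35/2


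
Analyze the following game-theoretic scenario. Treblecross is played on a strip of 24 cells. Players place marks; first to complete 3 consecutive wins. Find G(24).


Treblecross: place X on empty cells; 3-in-a-row wins.
Playing within two cells of an existing X lets the opponent win at once, so sensible play treats the cells i-2..i+2 around each X as dead. The player left with no safe cell loses, so this is a normal-play take-away game on strips of safe cells.
Placing X at cell i (0-indexed) of a strip of k safe cells leaves independent strips of sizes max(0, i-2) and max(0, k-i-3). Hence G(k) = mex{ G(max(0,i-2)) XOR G(max(0,k-i-3)) : 0 <= i < k }, with G(0) = 0.
G(1): splits (0,0):0^0=0 -> mex({0}) = 1
G(2): splits (0,0):0^0=0 -> mex({0}) = 1
G(3): splits (0,0):0^0=0 -> mex({0}) = 1
G(4): splits (0,1):0^1=1 (0,0):0^0=0 -> mex({0, 1}) = 2
G(5): splits (0,2):0^1=1 (0,1):0^1=1 (0,0):0^0=0 -> mex({0, 1}) = 2
G(6) = mex({1}) = 0
G(7) = mex({0, 1, 2}) = 3
G(8) = mex({0, 1, 2}) = 3
G(9) = mex({0, 2}) = 1
G(10) = mex({0, 2, 3}) = 1
G(11) = mex({0, 3}) = 1
G(12) = mex({1, 3}) = 0
G(13) = mex({0, 1, 2, 3}) = 4
G(14) = mex({0, 1, 2}) = 3
G(15) = mex({0, 1, 2}) = 3
G(16) = mex({0, 1, 2, 4}) = 3
G(17) = mex({0, 1, 3, 4}) = 2
G(18) = mex({0, 1, 3, 4}) = 2
G(19) = mex({0, 1, 3, 5}) = 2
G(20) = mex({0, 1, 2, 3, 5}) = 4
G(21) = mex({0, 1, 2, 3, 5}) = 4
G(22) = mex({1, 2, 6}) = 0
G(23) = mex({0, 1, 2, 3, 4, 6}) = 5
G(24) = mex({0, 1, 2, 3, 4}) = 5
Therefore G(24) = 5.

5


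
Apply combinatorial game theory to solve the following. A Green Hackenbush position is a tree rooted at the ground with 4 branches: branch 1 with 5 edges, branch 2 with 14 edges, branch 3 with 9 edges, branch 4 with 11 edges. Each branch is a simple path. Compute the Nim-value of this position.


The tree has 4 branches from the ground vertex.
In Green Hackenbush, the Nim-value of a simple path of length k is k.
Branch 1: length 5, Nim-value = 5
Branch 2: length 14, Nim-value = 14
Branch 3: length 9, Nim-value = 9
Branch 4: length 11, Nim-value = 11
Total Nim-value = XOR of all branch values:
0 XOR 5 = 5
5 XOR 14 = 11
11 XOR 9 = 2
2 XOR 11 = 9
Nim-value of the tree = 9

9


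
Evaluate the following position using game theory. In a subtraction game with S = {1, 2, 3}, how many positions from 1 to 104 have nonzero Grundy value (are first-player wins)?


Subtraction set S = {1, 2, 3}, so G(n) = n mod 4.
G(n) = 0 when n is a multiple of 4.
Multiples of 4 in [1, 104]: 26
N-positions (nonzero Grundy) = 104 - 26 = 78

78


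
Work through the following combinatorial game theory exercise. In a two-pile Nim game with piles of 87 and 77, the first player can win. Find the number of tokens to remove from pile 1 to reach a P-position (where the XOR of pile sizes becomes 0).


Piles: 87 and 77
Current XOR: 87 XOR 77 = 26 (non-zero, so this is an N-position).
To make the XOR zero, we need to find a move that balances the piles.
For pile 1 (size 87): target = 87 XOR 26 = 77
We reduce pile 1 from 87 to 77.
Tokens removed: 87 - 77 = 10
Verification: 77 XOR 77 = 0

10


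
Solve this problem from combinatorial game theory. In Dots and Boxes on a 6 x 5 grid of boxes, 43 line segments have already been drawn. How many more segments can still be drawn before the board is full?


Grid: 6 x 5 boxes, i.e. 7 rows and 6 columns of dots.
Horizontal edges: (rows + 1) * cols = 7 * 5 = 35
Vertical edges: rows * (cols + 1) = 6 * 6 = 36
Total edges: 35 + 36 = 71
Edges drawn: 43
Remaining: 71 - 43 = 28

28


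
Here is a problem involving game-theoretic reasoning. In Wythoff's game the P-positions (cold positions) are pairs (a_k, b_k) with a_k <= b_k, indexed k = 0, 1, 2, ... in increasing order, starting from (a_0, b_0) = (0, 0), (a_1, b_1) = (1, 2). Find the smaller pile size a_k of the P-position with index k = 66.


By Wythoff's theorem, a_k = floor(k * phi) and b_k = floor(k * phi^2) = a_k + k, where phi = (1 + sqrt(5))/2 is the golden ratio.
phi = (1 + sqrt(5))/2 = 1.618034
k = 66
k * phi = 66 * 1.618034 = 106.790243
a_66 = floor(k * phi) = 106

106


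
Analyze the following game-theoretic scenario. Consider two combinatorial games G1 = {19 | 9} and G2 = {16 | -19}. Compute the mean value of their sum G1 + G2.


G1 = {19 | 9}, G2 = {16 | -19}
Each is a switch {a | b} with numbers a > b; its mean value is (a + b)/2, and mean value is additive over game sums: m(G1 + G2) = m(G1) + m(G2).
Mean of G1 = (19 + (9))/2 = 28/2 = 14
Mean of G2 = (16 + (-19))/2 = -3/2 = -3/2
Mean of G1 + G2 = 14 + -3/2 = 25/2

25/2


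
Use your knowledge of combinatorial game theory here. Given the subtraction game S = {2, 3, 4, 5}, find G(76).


The subtraction set is S = {2, 3, 4, 5}.
G(k) = mex{ G(k - s) : s in S, s <= k }. We compute iteratively: G(0) = 0.
G(1) = mex({}) = 0
G(2) = mex({0}) = 1
G(3) = mex({0}) = 1
G(4) = mex({0, 1}) = 2
G(5) = mex({0, 1}) = 2
G(6) = mex({0, 1, 2}) = 3
G(7) = mex({1, 2}) = 0
G(8) = mex({1, 2, 3}) = 0
G(9) = mex({0, 2, 3}) = 1
G(10) = mex({0, 2, 3}) = 1
G(11) = mex({0, 1, 3}) = 2
Observe that G(7)..G(11) = 0, 0, 1, 1, 2 repeats G(0)..G(4) = 0, 0, 1, 1, 2.
For k >= max(S) = 5, G(k) is determined by the previous 5 values G(k-5)..G(k-1); a window of 5 consecutive values has recurred shifted by 7, so by induction G(k + 7) = G(k) for all k >= 0: the sequence is periodic from the start with period 7.
One period: G(0..6) = 0, 0, 1, 1, 2, 2, 3.
76 mod 7 = 6, so G(76) = G(6) = 3.

3


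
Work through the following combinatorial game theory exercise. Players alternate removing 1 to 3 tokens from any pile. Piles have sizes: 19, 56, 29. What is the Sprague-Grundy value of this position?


Subtraction set: {1, 2, 3}
For this subtraction set, G(n) = n mod 4 (period = max + 1 = 4).
Pile 1 (size 19): G(19) = 19 mod 4 = 3
Pile 2 (size 56): G(56) = 56 mod 4 = 0
Pile 3 (size 29): G(29) = 29 mod 4 = 1
Total Grundy value = XOR of all: 3 XOR 0 XOR 1 = 2

2


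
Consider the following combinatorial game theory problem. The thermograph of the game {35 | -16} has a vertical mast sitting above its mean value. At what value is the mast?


Game = {35 | -16}, a switch {a | b} with numbers a > b.
Its thermograph has left wall a - t and right wall b + t, which meet at t = (a - b)/2, where both equal (a + b)/2. So the mast (mean value) is at (a + b)/2.
Mean = (35 + (-16))/2 = 19/2 = 19/2

19/2


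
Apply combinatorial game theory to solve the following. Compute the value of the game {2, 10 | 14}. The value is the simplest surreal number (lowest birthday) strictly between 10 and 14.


Left options: {2, 10}, max = 10
Right options: {14}, min = 14
All options are numbers and max(Left) < min(Right), so by the simplicity theorem the value is the simplest (earliest-born) number strictly between 10 and 14.
Integers 11 through 13 all lie strictly between 10 and 14.
Among integers, the simplest (lowest birthday = smallest |n|; 0 is born on day 0, +-n on day n) is 11.
No non-integer in the interval can be simpler: if x is a non-integer in the interval, then floor(x) or ceil(x) also lies in the interval (the interval contains an integer), and both are proper prefixes of x's sign expansion, i.e. born earlier. So the game value is 11.
Game value = 11

11


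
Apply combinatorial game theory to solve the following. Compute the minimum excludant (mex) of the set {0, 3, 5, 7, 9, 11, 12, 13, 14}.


Set = {0, 3, 5, 7, 9, 11, 12, 13, 14}
0 is in the set.
1 is NOT in the set. This is the mex.
mex = 1

1


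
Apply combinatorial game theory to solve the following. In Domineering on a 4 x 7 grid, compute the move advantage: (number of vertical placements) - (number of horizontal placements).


Board is 4 x 7 (rows x cols).
Left (vertical) placements: (rows-1) * cols = 3 * 7 = 21
Right (horizontal) placements: rows * (cols-1) = 4 * 6 = 24
Advantage = Left - Right = 21 - 24 = -3

-3


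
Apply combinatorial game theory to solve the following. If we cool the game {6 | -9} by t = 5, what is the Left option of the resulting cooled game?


Original game: {6 | -9} (a switch {a | b} with a > b).
Cooling by t (for t below the temperature (a - b)/2 = 15/2) taxes each move by t: {a | b} cooled by t is {a - t | b + t}.
Cooling amount: t = 5
Cooled Left option: 6 - 5 = 1
Cooled Right option: -9 + 5 = -4
Cooled game: {1 | -4}
Left option = 1

1


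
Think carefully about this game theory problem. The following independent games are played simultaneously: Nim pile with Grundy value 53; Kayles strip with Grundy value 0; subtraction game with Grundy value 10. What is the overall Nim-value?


By the Sprague-Grundy theorem, the Grundy value of a sum of games is the XOR of individual Grundy values.
Nim pile: Grundy value = 53. Running XOR: 0 XOR 53 = 53
Kayles strip: Grundy value = 0. Running XOR: 53 XOR 0 = 53
subtraction game: Grundy value = 10. Running XOR: 53 XOR 10 = 63
The combined Grundy value is 63.

63


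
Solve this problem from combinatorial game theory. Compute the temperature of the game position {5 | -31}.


The game is {5 | -31}, a switch {a | b} with numbers a > b.
Cooling {a | b} by t gives {a - t | b + t}, which stops being hot when a - t = b + t, i.e. at t = (a - b)/2. So the temperature of a switch is (a - b)/2.
Temperature = (Left option - Right option) / 2
= (5 - (-31)) / 2
= 36 / 2
= 18

18


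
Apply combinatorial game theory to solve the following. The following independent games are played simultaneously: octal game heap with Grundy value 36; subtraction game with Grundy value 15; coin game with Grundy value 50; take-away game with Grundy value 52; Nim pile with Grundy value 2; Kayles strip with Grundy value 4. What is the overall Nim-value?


By the Sprague-Grundy theorem, the Grundy value of a sum of games is the XOR of individual Grundy values.
octal game heap: Grundy value = 36. Running XOR: 0 XOR 36 = 36
subtraction game: Grundy value = 15. Running XOR: 36 XOR 15 = 43
coin game: Grundy value = 50. Running XOR: 43 XOR 50 = 25
take-away game: Grundy value = 52. Running XOR: 25 XOR 52 = 45
Nim pile: Grundy value = 2. Running XOR: 45 XOR 2 = 47
Kayles strip: Grundy value = 4. Running XOR: 47 XOR 4 = 43
The combined Grundy value is 43.

43


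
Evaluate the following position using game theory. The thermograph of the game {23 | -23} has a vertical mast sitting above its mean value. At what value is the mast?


Game = {23 | -23}, a switch {a | b} with numbers a > b.
Its thermograph has left wall a - t and right wall b + t, which meet at t = (a - b)/2, where both equal (a + b)/2. So the mast (mean value) is at (a + b)/2.
Mean = (23 + (-23))/2 = 0/2 = 0

0


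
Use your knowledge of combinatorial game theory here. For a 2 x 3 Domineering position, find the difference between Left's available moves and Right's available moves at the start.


Board is 2 x 3 (rows x cols).
Left (vertical) placements: (rows-1) * cols = 1 * 3 = 3
Right (horizontal) placements: rows * (cols-1) = 2 * 2 = 4
Advantage = Left - Right = 3 - 4 = -1

-1


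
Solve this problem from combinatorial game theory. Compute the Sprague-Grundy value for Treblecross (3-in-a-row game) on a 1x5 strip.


Treblecross: place X on empty cells; 3-in-a-row wins.
Playing within two cells of an existing X lets the opponent win at once, so sensible play treats the cells i-2..i+2 around each X as dead. The player left with no safe cell loses, so this is a normal-play take-away game on strips of safe cells.
Placing X at cell i (0-indexed) of a strip of k safe cells leaves independent strips of sizes max(0, i-2) and max(0, k-i-3). Hence G(k) = mex{ G(max(0,i-2)) XOR G(max(0,k-i-3)) : 0 <= i < k }, with G(0) = 0.
G(1): splits (0,0):0^0=0 -> mex({0}) = 1
G(2): splits (0,0):0^0=0 -> mex({0}) = 1
G(3): splits (0,0):0^0=0 -> mex({0}) = 1
G(4): splits (0,1):0^1=1 (0,0):0^0=0 -> mex({0, 1}) = 2
G(5): splits (0,2):0^1=1 (0,1):0^1=1 (0,0):0^0=0 -> mex({0, 1}) = 2
Therefore G(5) = 2.

2


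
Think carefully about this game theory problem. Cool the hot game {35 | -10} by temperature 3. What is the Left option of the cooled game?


Original game: {35 | -10} (a switch {a | b} with a > b).
Cooling by t (for t below the temperature (a - b)/2 = 45/2) taxes each move by t: {a | b} cooled by t is {a - t | b + t}.
Cooling amount: t = 3
Cooled Left option: 35 - 3 = 32
Cooled Right option: -10 + 3 = -7
Cooled game: {32 | -7}
Left option = 32

32


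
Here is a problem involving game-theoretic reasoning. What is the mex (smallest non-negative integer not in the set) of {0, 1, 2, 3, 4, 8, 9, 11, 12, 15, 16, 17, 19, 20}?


Set = {0, 1, 2, 3, 4, 8, 9, 11, 12, 15, 16, 17, 19, 20}
0 is in the set.
1 is in the set.
2 is in the set.
3 is in the set.
4 is in the set.
5 is NOT in the set. This is the mex.
mex = 5

5


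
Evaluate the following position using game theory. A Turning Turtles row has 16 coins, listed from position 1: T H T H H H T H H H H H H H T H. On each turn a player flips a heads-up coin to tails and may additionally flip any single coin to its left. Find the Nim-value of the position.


Coins: T H T H H H T H H H H H H H T H
Key fact: a single head at position k behaves exactly like a Nim heap of size k (turning it to T and optionally flipping a coin at j < k corresponds to moving the heap from k to j, or to 0), and heads combine as a disjunctive sum (two heads at the same place would cancel, matching j XOR j = 0). So the Nim-value is the XOR of the 1-indexed positions of the heads.
Face-up positions (1-indexed): [2, 4, 5, 6, 8, 9, 10, 11, 12, 13, 14, 16]
XOR 0 with 2: 0 XOR 2 = 2
XOR 2 with 4: 2 XOR 4 = 6
XOR 6 with 5: 6 XOR 5 = 3
XOR 3 with 6: 3 XOR 6 = 5
XOR 5 with 8: 5 XOR 8 = 13
XOR 13 with 9: 13 XOR 9 = 4
XOR 4 with 10: 4 XOR 10 = 14
XOR 14 with 11: 14 XOR 11 = 5
XOR 5 with 12: 5 XOR 12 = 9
XOR 9 with 13: 9 XOR 13 = 4
XOR 4 with 14: 4 XOR 14 = 10
XOR 10 with 16: 10 XOR 16 = 26
Nim-value = 26

26


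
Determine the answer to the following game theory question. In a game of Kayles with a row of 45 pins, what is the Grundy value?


Kayles: a move removes 1 or 2 adjacent pins from a contiguous row.
Removing pins from a row of k leaves two independent rows (a, b) with a + b = k - 1 (one pin) or a + b = k - 2 (two pins); an end removal gives a = 0.
By Sprague-Grundy, G(k) = mex{ G(a) XOR G(b) } over all these splits. G(0) = 0.
G(1): splits (0,0):0^0=0 -> mex({0}) = 1
G(2): splits (0,1):0^1=1 (0,0):0^0=0 -> mex({0, 1}) = 2
G(3): splits (0,2):0^2=2 (1,1):1^1=0 (0,1):0^1=1 -> mex({0, 1, 2}) = 3
G(4): splits (0,3):0^3=3 (1,2):1^2=3 (0,2):0^2=2 (1,1):1^1=0 -> mex({0, 2, 3}) = 1
G(5): splits (0,4):0^1=1 (1,3):1^3=2 (2,2):2^2=0 (0,3):0^3=3 (1,2):1^2=3 -> mex({0, 1, 2, 3}) = 4
G(6) = mex({0, 1, 2, 4}) = 3
G(7) = mex({0, 1, 3, 4, 5}) = 2
G(8) = mex({0, 2, 3, 5, 6}) = 1
G(9) = mex({0, 1, 2, 3, 6, 7}) = 4
G(10) = mex({0, 1, 3, 4, 5, 7}) = 2
G(11) = mex({0, 1, 2, 3, 4, 5}) = 6
G(12) = mex({0, 1, 2, 3, 5, 6, 7}) = 4
G(13) = mex({0, 2, 3, 4, 6, 7}) = 1
G(14) = mex({0, 1, 4, 5, 6, 7}) = 2
G(15) = mex({0, 1, 2, 3, 4, 5, 6}) = 7
G(16) = mex({0, 2, 3, 5, 6, 7}) = 1
G(17) = mex({0, 1, 2, 3, 5, 6, 7}) = 4
G(18) = mex({0, 1, 2, 4, 5, 6}) = 3
G(19) = mex({0, 1, 3, 4, 5, 7}) = 2
G(20) = mex({0, 2, 3, 4, 5, 6, 7}) = 1
G(21) = mex({0, 1, 2, 3, 5, 6, 7}) = 4
G(22) = mex({0, 1, 2, 3, 4, 5, 7}) = 6
G(23) = mex({0, 1, 2, 3, 4, 5, 6}) = 7
G(24) = mex({0, 1, 2, 3, 5, 6, 7}) = 4
G(25) = mex({0, 2, 3, 4, 6, 7}) = 1
G(26) = mex({0, 1, 3, 4, 5, 6, 7}) = 2
G(27) = mex({0, 1, 2, 3, 4, 5, 6, 7}) = 8
G(28) = mex({0, 1, 2, 3, 4, 6, 7, 8}) = 5
G(29) = mex({0, 1, 2, 3, 5, 6, 7, 8, 9}) = 4
G(30) = mex({0, 1, 2, 3, 4, 5, 6, 9, 10}) = 7
G(31) = mex({0, 1, 3, 4, 5, 7, 10, 11}) = 2
G(32) = mex({0, 2, 3, 4, 5, 6, 7, 9, 11}) = 1
G(33) = mex({0, 1, 2, 3, 4, 5, 6, 7, 9, 12}) = 8
G(34) = mex({0, 1, 2, 3, 4, 5, 7, 8, 11, 12}) = 6
G(35) = mex({0, 1, 2, 3, 4, 5, 6, 8, 9, 10, 11}) = 7
G(36) = mex({0, 1, 2, 3, 5, 6, 7, 9, 10}) = 4
G(37) = mex({0, 2, 3, 4, 6, 7, 9, 10, 11, 12}) = 1
G(38) = mex({0, 1, 3, 4, 5, 6, 7, 9, 10, 11, 12}) = 2
G(39) = mex({0, 1, 2, 4, 5, 6, 7, 9, 10, 12, 14}) = 3
G(40) = mex({0, 2, 3, 4, 6, 7, 11, 12, 14}) = 1
G(41) = mex({0, 1, 2, 3, 5, 6, 7, 9, 10, 11, 12}) = 4
G(42) = mex({0, 1, 2, 3, 4, 5, 6, 9, 10}) = 7
G(43) = mex({0, 1, 3, 4, 5, 7, 9, 10, 12, 15}) = 2
G(44) = mex({0, 2, 3, 4, 5, 6, 7, 9, 10, 12, 15}) = 1
G(45) = mex({0, 1, 2, 3, 4, 5, 6, 7, 9, 10, 12, 14}) = 8
Therefore G(45) = 8.

8


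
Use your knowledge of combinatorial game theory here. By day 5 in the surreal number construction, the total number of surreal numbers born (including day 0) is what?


Day 0: {|} = 0 is born. Count = 1.
Day n: the number of surreal numbers born by day n is 2^(n+1) - 1.
By day 0: 2^1 - 1 = 1
By day 1: 2^2 - 1 = 3
By day 2: 2^3 - 1 = 7
By day 3: 2^4 - 1 = 15
By day 4: 2^5 - 1 = 31
By day 5: 2^6 - 1 = 63
By day 5: 63 surreal numbers.

63


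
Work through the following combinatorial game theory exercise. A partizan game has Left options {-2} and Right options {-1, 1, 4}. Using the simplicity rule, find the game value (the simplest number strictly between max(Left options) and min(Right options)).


Left options: {-2}, max = -2
Right options: {-1, 1, 4}, min = -1
All options are numbers and max(Left) < min(Right), so by the simplicity theorem the value is the simplest (earliest-born) number strictly between -2 and -1.
No integer lies strictly between -2 and -1, so the value is the dyadic rational m/2^k in the interval with the smallest k (then m odd); search k = 1, 2, ...:
Denominator 2: -3/2 lies strictly between -2 and -1 -- found.
The simplest number in the interval is -3/2.
Game value = -3/2

-3/2


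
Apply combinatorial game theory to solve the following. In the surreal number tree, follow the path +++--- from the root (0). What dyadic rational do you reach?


Sign expansion: +++---
Rule: track bounds (lo, hi), initially (-inf, +inf). On '+', the current value becomes lo and we move to the simplest number in (value, hi): value + 1 if hi = +inf, otherwise the midpoint (value + hi)/2. On '-', the current value becomes hi and we move to value - 1 if lo = -inf, otherwise the midpoint (lo + value)/2.
Start at 0.
Step 1: sign = +, move right. Bounds: (0, +inf). Value = 1
Step 2: sign = +, move right. Bounds: (1, +inf). Value = 2
Step 3: sign = +, move right. Bounds: (2, +inf). Value = 3
Step 4: sign = -, move left. Bounds: (2, 3). Value = 5/2
Step 5: sign = -, move left. Bounds: (2, 5/2). Value = 9/4
Step 6: sign = -, move left. Bounds: (2, 9/4). Value = 17/8
The surreal number with sign expansion +++--- is 17/8.

17/8


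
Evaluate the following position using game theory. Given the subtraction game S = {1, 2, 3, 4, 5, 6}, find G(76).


The subtraction set is S = {1, 2, 3, 4, 5, 6}.
G(k) = mex{ G(k - s) : s in S, s <= k }. We compute iteratively: G(0) = 0.
G(1) = mex({0}) = 1
G(2) = mex({0, 1}) = 2
G(3) = mex({0, 1, 2}) = 3
G(4) = mex({0, 1, 2, 3}) = 4
G(5) = mex({0, 1, 2, 3, 4}) = 5
G(6) = mex({0, 1, 2, 3, 4, 5}) = 6
G(7) = mex({1, 2, 3, 4, 5, 6}) = 0
G(8) = mex({0, 2, 3, 4, 5, 6}) = 1
G(9) = mex({0, 1, 3, 4, 5, 6}) = 2
G(10) = mex({0, 1, 2, 4, 5, 6}) = 3
G(11) = mex({0, 1, 2, 3, 5, 6}) = 4
G(12) = mex({0, 1, 2, 3, 4, 6}) = 5
Observe that G(7)..G(12) = 0, 1, 2, 3, 4, 5 repeats G(0)..G(5) = 0, 1, 2, 3, 4, 5.
For k >= max(S) = 6, G(k) is determined by the previous 6 values G(k-6)..G(k-1); a window of 6 consecutive values has recurred shifted by 7, so by induction G(k + 7) = G(k) for all k >= 0: the sequence is periodic from the start with period 7.
One period: G(0..6) = 0, 1, 2, 3, 4, 5, 6.
76 mod 7 = 6, so G(76) = G(6) = 6.

6


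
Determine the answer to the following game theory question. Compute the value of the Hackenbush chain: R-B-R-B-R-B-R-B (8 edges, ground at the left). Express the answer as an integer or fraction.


Edges (from ground): R-B-R-B-R-B-R-B
By Berlekamp's sign-expansion rule, a Blue-Red Hackenbush stalk has the value of the surreal number whose sign sequence is the edge sequence with B -> + and R -> -.
Sign sequence: -+-+-+-+
Trace the sign expansion in the surreal number tree, starting from 0:
Edge 1: R (sign -) -> bounds (-inf, 0), value = -1
Edge 2: B (sign +) -> bounds (-1, 0), value = -1/2
Edge 3: R (sign -) -> bounds (-1, -1/2), value = -3/4
Edge 4: B (sign +) -> bounds (-3/4, -1/2), value = -5/8
Edge 5: R (sign -) -> bounds (-3/4, -5/8), value = -11/16
Edge 6: B (sign +) -> bounds (-11/16, -5/8), value = -21/32
Edge 7: R (sign -) -> bounds (-11/16, -21/32), value = -43/64
Edge 8: B (sign +) -> bounds (-43/64, -21/32), value = -85/128
Game value = -85/128

-85/128


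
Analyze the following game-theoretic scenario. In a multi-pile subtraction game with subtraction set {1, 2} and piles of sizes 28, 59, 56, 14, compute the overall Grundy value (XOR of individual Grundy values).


Subtraction set: {1, 2}
For this subtraction set, G(n) = n mod 3 (period = max + 1 = 3).
Pile 1 (size 28): G(28) = 28 mod 3 = 1
Pile 2 (size 59): G(59) = 59 mod 3 = 2
Pile 3 (size 56): G(56) = 56 mod 3 = 2
Pile 4 (size 14): G(14) = 14 mod 3 = 2
Total Grundy value = XOR of all: 1 XOR 2 XOR 2 XOR 2 = 3

3


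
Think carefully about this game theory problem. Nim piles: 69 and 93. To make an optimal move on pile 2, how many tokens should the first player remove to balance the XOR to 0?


Piles: 69 and 93
Current XOR: 69 XOR 93 = 24 (non-zero, so this is an N-position).
To make the XOR zero, we need to find a move that balances the piles.
For pile 2 (size 93): target = 93 XOR 24 = 69
We reduce pile 2 from 93 to 69.
Tokens removed: 93 - 69 = 24
Verification: 69 XOR 69 = 0

24


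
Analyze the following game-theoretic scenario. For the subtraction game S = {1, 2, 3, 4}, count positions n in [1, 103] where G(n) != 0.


Subtraction set S = {1, 2, 3, 4}, so G(n) = n mod 5.
G(n) = 0 when n is a multiple of 5.
Multiples of 5 in [1, 103]: 20
N-positions (nonzero Grundy) = 103 - 20 = 83

83


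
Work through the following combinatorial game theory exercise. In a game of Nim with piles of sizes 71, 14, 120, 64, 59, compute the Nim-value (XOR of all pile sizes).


We need the XOR (exclusive or) of all pile sizes.
After XOR-ing pile 1 (size 71): 0 XOR 71 = 71
After XOR-ing pile 2 (size 14): 71 XOR 14 = 73
After XOR-ing pile 3 (size 120): 73 XOR 120 = 49
After XOR-ing pile 4 (size 64): 49 XOR 64 = 113
After XOR-ing pile 5 (size 59): 113 XOR 59 = 74
The Nim-value of this position is 74.

74
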